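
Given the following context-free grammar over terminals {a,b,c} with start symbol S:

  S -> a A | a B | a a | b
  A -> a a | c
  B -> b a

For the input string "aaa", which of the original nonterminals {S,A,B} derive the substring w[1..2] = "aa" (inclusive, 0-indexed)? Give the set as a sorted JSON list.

CNF form of G:
  S -> T0 A | T0 B | T0 T0 | b
  A -> T0 T0 | c
  B -> T1 T0
  T0 -> a
  T1 -> b

CYK table (by increasing span) — only the sub-triangle for w[1..2]:
  cell(1,1) a: {T0}  orig:{}
  cell(2,2) a: {T0}  orig:{}
  cell(1,2) aa: {A,S}

Original NTs in T[1,2] deriving "aa": ["A", "S"]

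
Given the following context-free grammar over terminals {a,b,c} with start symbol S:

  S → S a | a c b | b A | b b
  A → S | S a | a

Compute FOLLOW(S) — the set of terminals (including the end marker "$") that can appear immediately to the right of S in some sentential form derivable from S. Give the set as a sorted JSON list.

FIRST sets, iterate to fixpoint:
[1]
  A via A→a: +{a}
  S via S→a c b: +{a}
  S via S→b A: +{b}
  S: {a,b}  A: {a}
[2]
  A via A→S: +{b}
  S: {a,b}  A: {a,b}
[3] — fixpoint
  S: {a,b}  A: {a,b}

FOLLOW sets:
FOLLOW(S) := {$}
pass 1:
  A→S a: FOLLOW(S) ⊇ FIRST(a) = {a}; new: +{a}
  S→b A: FOLLOW(A) ⊇ FOLLOW(S) ⊇ {$,a}; new: +{$,a}
  FOLLOW[S]={$,a}  FOLLOW[A]={$,a}
pass 2: (stable)
  FOLLOW[S]={$,a}  FOLLOW[A]={$,a}

FOLLOW(S) = ["$", "a"]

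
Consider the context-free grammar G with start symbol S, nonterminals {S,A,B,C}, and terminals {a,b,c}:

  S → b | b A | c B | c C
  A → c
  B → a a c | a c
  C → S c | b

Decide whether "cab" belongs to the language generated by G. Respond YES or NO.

Convert to CNF:
  S -> T1 B | T1 C | T2 A | b
  A -> c
  B -> T0 T1 | T0 X3
  C -> S T1 | b
  T0 -> a
  T1 -> c
  T2 -> b
  X3 -> T0 T1

CYK fill:
  cell(0,0) c: {A,T1}  orig:{A}
  cell(1,1) a: {T0}  orig:{}
  cell(2,2) b: {C,S,T2}  orig:{C,S}
  cell(0,1) ca: ∅
  cell(1,2) ab: ∅
  cell(0,2) cab: ∅

S ∉ T[0,2] ⇒ NO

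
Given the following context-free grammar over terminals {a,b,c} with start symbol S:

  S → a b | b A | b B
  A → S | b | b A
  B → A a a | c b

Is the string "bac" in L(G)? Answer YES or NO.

Convert to CNF:
  S -> T0 T1 | T1 A | T1 B
  A -> T0 T1 | T1 A | T1 B | b
  B -> A X3 | T2 T1
  T0 -> a
  T1 -> b
  T2 -> c
  X3 -> T0 T0

CYK table (by increasing span):
  T[0,0] 'b' = {A,T1}  orig:{A}
  T[1,1] 'a' = {T0}  orig:{}
  T[2,2] 'c' = {T2}  orig:{}
  T[0,1] 'ba' = ∅
  T[1,2] 'ac' = ∅
  T[0,2] 'bac' = ∅

S ∉ T[0,2] ⇒ NO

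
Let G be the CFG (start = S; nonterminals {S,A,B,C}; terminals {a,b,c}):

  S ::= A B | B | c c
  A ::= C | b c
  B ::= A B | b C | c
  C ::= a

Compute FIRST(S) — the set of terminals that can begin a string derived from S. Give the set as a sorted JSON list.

FIRST sets, iterate to fixpoint:
pass 1:
  A via A→b c: +{b}
  B via B→A B: +{b}
  B via B→c: +{c}
  C via C→a: +{a}
  S via S→A B: +{b}
  S via S→B: +{c}
  FIRST(S)={b,c}  FIRST(A)={b}  FIRST(B)={b,c}  FIRST(C)={a}
pass 2:
  A via A→C: +{a}
  B via B→A B: +{a}
  S via S→A B: +{a}
  FIRST(S)={a,b,c}  FIRST(A)={a,b}  FIRST(B)={a,b,c}  FIRST(C)={a}
pass 3: (no change)
  FIRST(S)={a,b,c}  FIRST(A)={a,b}  FIRST(B)={a,b,c}  FIRST(C)={a}

FIRST(S) = ["a", "b", "c"]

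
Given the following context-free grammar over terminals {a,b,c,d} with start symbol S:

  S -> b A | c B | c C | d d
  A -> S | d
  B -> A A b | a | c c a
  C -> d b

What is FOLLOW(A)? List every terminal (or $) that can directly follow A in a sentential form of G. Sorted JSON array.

FIRST sets, iterate to fixpoint:
[1]
  A via A→d: +{d}
  B via B→A A b: +{d}
  B via B→a: +{a}
  B via B→c c a: +{c}
  C via C→d b: +{d}
  S via S→b A: +{b}
  S via S→c B: +{c}
  S via S→d d: +{d}
  FIRST(S)={b,c,d}  FIRST(A)={d}  FIRST(B)={a,c,d}  FIRST(C)={d}
[2]
  A via A→S: +{b,c}
  B via B→A A b: +{b}
  FIRST(S)={b,c,d}  FIRST(A)={b,c,d}  FIRST(B)={a,b,c,d}  FIRST(C)={d}
[3] — fixpoint
  FIRST(S)={b,c,d}  FIRST(A)={b,c,d}  FIRST(B)={a,b,c,d}  FIRST(C)={d}

FOLLOW sets:
seed FOLLOW(S) with $
iter 1:
  B→A A b: FOLLOW(A) ⊇ FIRST(A) = {b,c,d}; new: +{b,c,d}
  S→b A: FOLLOW(A) ⊇ FOLLOW(S) ⊇ {$}; new: +{$}
  S→c B: FOLLOW(B) ⊇ FOLLOW(S) ⊇ {$}; new: +{$}
  S→c C: FOLLOW(C) ⊇ FOLLOW(S) ⊇ {$}; new: +{$}
  FOLLOW[S]={$}  FOLLOW[A]={$,b,c,d}  FOLLOW[B]={$}  FOLLOW[C]={$}
iter 2:
  A→S: FOLLOW(S) ⊇ FOLLOW(A) ⊇ {$,b,c,d}; new: +{b,c,d}
  S→c B: FOLLOW(B) ⊇ FOLLOW(S) ⊇ {$,b,c,d}; new: +{b,c,d}
  S→c C: FOLLOW(C) ⊇ FOLLOW(S) ⊇ {$,b,c,d}; new: +{b,c,d}
  FOLLOW[S]={$,b,c,d}  FOLLOW[A]={$,b,c,d}  FOLLOW[B]={$,b,c,d}  FOLLOW[C]={$,b,c,d}
iter 3: (stable)
  FOLLOW[S]={$,b,c,d}  FOLLOW[A]={$,b,c,d}  FOLLOW[B]={$,b,c,d}  FOLLOW[C]={$,b,c,d}

FOLLOW(A) = ["$", "b", "c", "d"]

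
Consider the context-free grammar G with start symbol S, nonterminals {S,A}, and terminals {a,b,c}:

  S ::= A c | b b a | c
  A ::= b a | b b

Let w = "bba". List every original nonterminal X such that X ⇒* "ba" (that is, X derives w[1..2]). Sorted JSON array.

CNF form of G:
  S -> A T2 | T0 X3 | c
  A -> T0 T0 | T0 T1
  T0 -> b
  T1 -> a
  T2 -> c
  X3 -> T0 T1

Fill CYK table bottom-up — only the sub-triangle for w[1..2]:
  cell(1,1) b: {T0}  orig:{}
  cell(2,2) a: {T1}  orig:{}
  cell(1,2) ba: {A,X3}  orig:{A}

Original NTs in T[1,2] deriving "ba": ["A"]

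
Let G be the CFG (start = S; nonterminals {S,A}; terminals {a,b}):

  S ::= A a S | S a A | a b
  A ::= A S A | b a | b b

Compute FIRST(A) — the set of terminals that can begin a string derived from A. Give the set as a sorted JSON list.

FIRST sets, iterate to fixpoint:
round 1:
  A via A→b a: +{b}
  S via S→A a S: +{b}
  S via S→a b: +{a}
  S: {a,b}  A: {b}
round 2: — fixpoint
  S: {a,b}  A: {b}

FIRST(A) = ["b"]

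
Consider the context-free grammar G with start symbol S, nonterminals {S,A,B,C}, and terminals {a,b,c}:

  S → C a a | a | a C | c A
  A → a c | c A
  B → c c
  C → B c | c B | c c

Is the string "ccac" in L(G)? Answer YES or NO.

CNF form of G:
  S -> C X2 | T0 C | T1 A | a
  A -> T0 T1 | T1 A
  B -> T1 T1
  C -> B T1 | T1 B | T1 T1
  T0 -> a
  T1 -> c
  X2 -> T0 T0

CYK fill:
  [0..0]={T1}  "c"  orig:{}
  [1..1]={T1}  "c"  orig:{}
  [2..2]={S,T0}  "a"  orig:{S}
  [3..3]={T1}  "c"  orig:{}
  [0..1]={B,C}  "cc"
  [1..2]=∅  "ca"
  [2..3]={A}  "ac"
  [0..2]=∅  "cca"
  [1..3]={A,S}  "cac"
  [0..3]={A,S}  "ccac"

S ∈ T[0,3] ⇒ YES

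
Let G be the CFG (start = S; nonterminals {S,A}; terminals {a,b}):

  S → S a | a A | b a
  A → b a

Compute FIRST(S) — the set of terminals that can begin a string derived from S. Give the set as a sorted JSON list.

FIRST sets, iterate to fixpoint:
round 1:
  A via A→b a: +{b}
  S via S→a A: +{a}
  S via S→b a: +{b}
  FIRST(S)={a,b}  FIRST(A)={b}
round 2: — fixpoint
  FIRST(S)={a,b}  FIRST(A)={b}

FIRST(S) = ["a", "b"]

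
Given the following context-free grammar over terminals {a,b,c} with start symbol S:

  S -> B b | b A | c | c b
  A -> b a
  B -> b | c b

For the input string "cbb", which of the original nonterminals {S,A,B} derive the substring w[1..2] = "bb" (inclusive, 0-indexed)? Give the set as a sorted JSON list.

Convert to CNF:
  S -> B T0 | T0 A | T2 T0 | c
  A -> T0 T1
  B -> T2 T0 | b
  T0 -> b
  T1 -> a
  T2 -> c

CYK table (by increasing span) — only the sub-triangle for w[1..2]:
  cell(1,1) b: {B,T0}  orig:{B}
  cell(2,2) b: {B,T0}  orig:{B}
  cell(1,2) bb: {S}

Original NTs in T[1,2] deriving "bb": ["S"]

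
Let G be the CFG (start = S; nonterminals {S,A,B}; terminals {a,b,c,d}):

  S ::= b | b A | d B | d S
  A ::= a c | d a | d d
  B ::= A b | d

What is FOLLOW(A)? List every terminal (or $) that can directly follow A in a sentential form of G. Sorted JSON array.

Compute FIRST by fixpoint:
iter 1:
  A via A→a c: +{a}
  A via A→d a: +{d}
  B via B→A b: +{a,d}
  S via S→b: +{b}
  S via S→d B: +{d}
  FIRST(S)={b,d}  FIRST(A)={a,d}  FIRST(B)={a,d}
iter 2: (no change)
  FIRST(S)={b,d}  FIRST(A)={a,d}  FIRST(B)={a,d}

FOLLOW iteration:
initialize: $ ∈ FOLLOW(S)
iter 1:
  B→A b: FOLLOW(A) ⊇ FIRST(b) = {b}; new: +{b}
  S→b A: FOLLOW(A) ⊇ FOLLOW(S) ⊇ {$}; new: +{$}
  S→d B: FOLLOW(B) ⊇ FOLLOW(S) ⊇ {$}; new: +{$}
  FOLLOW[S]={$}  FOLLOW[A]={$,b}  FOLLOW[B]={$}
iter 2: done
  FOLLOW[S]={$}  FOLLOW[A]={$,b}  FOLLOW[B]={$}

FOLLOW(A) = ["$", "b"]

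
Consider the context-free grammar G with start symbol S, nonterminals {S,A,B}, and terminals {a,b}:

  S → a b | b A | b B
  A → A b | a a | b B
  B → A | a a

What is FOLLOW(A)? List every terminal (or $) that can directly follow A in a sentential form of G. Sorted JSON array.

Compute FIRST by fixpoint:
[1]
  A via A→a a: +{a}
  A via A→b B: +{b}
  B via B→A: +{a,b}
  S via S→a b: +{a}
  S via S→b A: +{b}
  FIRST[S]={a,b}  FIRST[A]={a,b}  FIRST[B]={a,b}
[2] (stable)
  FIRST[S]={a,b}  FIRST[A]={a,b}  FIRST[B]={a,b}

FOLLOW iteration:
initialize: $ ∈ FOLLOW(S)
round 1:
  A→A b: FOLLOW(A) ⊇ FIRST(b) = {b}; new: +{b}
  A→b B: FOLLOW(B) ⊇ FOLLOW(A) ⊇ {b}; new: +{b}
  S→b A: FOLLOW(A) ⊇ FOLLOW(S) ⊇ {$}; new: +{$}
  S→b B: FOLLOW(B) ⊇ FOLLOW(S) ⊇ {$}; new: +{$}
  FOLLOW[S]={$}  FOLLOW[A]={$,b}  FOLLOW[B]={$,b}
round 2: — fixpoint
  FOLLOW[S]={$}  FOLLOW[A]={$,b}  FOLLOW[B]={$,b}

FOLLOW(A) = ["$", "b"]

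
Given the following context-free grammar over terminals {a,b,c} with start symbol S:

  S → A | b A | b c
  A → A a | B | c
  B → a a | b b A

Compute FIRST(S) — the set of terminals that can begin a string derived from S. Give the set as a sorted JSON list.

FIRST iteration:
round 1:
  A via A→c: +{c}
  B via B→a a: +{a}
  B via B→b b A: +{b}
  S via S→A: +{c}
  S via S→b A: +{b}
  S: {b,c}  A: {c}  B: {a,b}
round 2:
  A via A→B: +{a,b}
  S via S→A: +{a}
  S: {a,b,c}  A: {a,b,c}  B: {a,b}
round 3: (no change)
  S: {a,b,c}  A: {a,b,c}  B: {a,b}

FIRST(S) = ["a", "b", "c"]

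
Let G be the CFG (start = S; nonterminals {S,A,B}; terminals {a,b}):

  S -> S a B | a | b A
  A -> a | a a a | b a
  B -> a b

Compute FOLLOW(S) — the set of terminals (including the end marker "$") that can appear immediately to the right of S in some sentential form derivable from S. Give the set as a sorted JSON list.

FIRST sets, iterate to fixpoint:
iter 1:
  A via A→a: +{a}
  A via A→b a: +{b}
  B via B→a b: +{a}
  S via S→a: +{a}
  S via S→b A: +{b}
  FIRST[S]={a,b}  FIRST[A]={a,b}  FIRST[B]={a}
iter 2: (no change)
  FIRST[S]={a,b}  FIRST[A]={a,b}  FIRST[B]={a}

FOLLOW sets:
FOLLOW(S) := {$}
round 1:
  S→S a B: FOLLOW(S) ⊇ FIRST(a) = {a}; new: +{a}
  S→S a B: FOLLOW(B) ⊇ FOLLOW(S) ⊇ {$,a}; new: +{$,a}
  S→b A: FOLLOW(A) ⊇ FOLLOW(S) ⊇ {$,a}; new: +{$,a}
  FOLLOW(S)={$,a}  FOLLOW(A)={$,a}  FOLLOW(B)={$,a}
round 2: (stable)
  FOLLOW(S)={$,a}  FOLLOW(A)={$,a}  FOLLOW(B)={$,a}

FOLLOW(S) = ["$", "a"]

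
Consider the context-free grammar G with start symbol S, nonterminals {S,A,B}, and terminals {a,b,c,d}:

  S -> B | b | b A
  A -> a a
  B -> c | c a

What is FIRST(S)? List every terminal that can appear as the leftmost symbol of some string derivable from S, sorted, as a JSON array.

FIRST sets, iterate to fixpoint:
iter 1:
  A via A→a a: +{a}
  B via B→c: +{c}
  S via S→B: +{c}
  S via S→b: +{b}
  FIRST(S)={b,c}  FIRST(A)={a}  FIRST(B)={c}
iter 2: done
  FIRST(S)={b,c}  FIRST(A)={a}  FIRST(B)={c}

FIRST(S) = ["b", "c"]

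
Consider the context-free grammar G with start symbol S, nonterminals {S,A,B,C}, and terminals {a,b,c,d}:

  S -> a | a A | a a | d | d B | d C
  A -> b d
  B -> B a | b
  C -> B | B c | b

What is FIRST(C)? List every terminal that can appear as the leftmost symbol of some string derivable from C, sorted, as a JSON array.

FIRST iteration:
round 1:
  A via A→b d: +{b}
  B via B→b: +{b}
  C via C→B: +{b}
  S via S→a: +{a}
  S via S→d: +{d}
  FIRST(S)={a,d}  FIRST(A)={b}  FIRST(B)={b}  FIRST(C)={b}
round 2: — fixpoint
  FIRST(S)={a,d}  FIRST(A)={b}  FIRST(B)={b}  FIRST(C)={b}

FIRST(C) = ["b"]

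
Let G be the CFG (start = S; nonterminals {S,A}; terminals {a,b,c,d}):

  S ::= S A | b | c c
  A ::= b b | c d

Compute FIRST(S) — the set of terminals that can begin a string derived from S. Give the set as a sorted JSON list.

Compute FIRST by fixpoint:
round 1:
  A via A→b b: +{b}
  A via A→c d: +{c}
  S via S→b: +{b}
  S via S→c c: +{c}
  S: {b,c}  A: {b,c}
round 2: (no change)
  S: {b,c}  A: {b,c}

FIRST(S) = ["b", "c"]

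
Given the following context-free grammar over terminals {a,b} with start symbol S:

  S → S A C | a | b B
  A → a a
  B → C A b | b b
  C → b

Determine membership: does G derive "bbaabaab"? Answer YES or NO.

Convert to CNF:
  S -> S X3 | T1 B | a
  A -> T0 T0
  B -> C X2 | T1 T1
  C -> b
  T0 -> a
  T1 -> b
  X2 -> A T1
  X3 -> A C

CYK table (by increasing span):
  cell(0,0) b: {C,T1}  orig:{C}
  cell(1,1) b: {C,T1}  orig:{C}
  cell(2,2) a: {S,T0}  orig:{S}
  cell(3,3) a: {S,T0}  orig:{S}
  cell(4,4) b: {C,T1}  orig:{C}
  cell(5,5) a: {S,T0}  orig:{S}
  cell(6,6) a: {S,T0}  orig:{S}
  cell(7,7) b: {C,T1}  orig:{C}
  cell(0,1) bb: {B}
  cell(1,2) ba: ∅
  cell(2,3) aa: {A}
  cell(3,4) ab: ∅
  cell(4,5) ba: ∅
  cell(5,6) aa: {A}
  cell(6,7) ab: ∅
  cell(0,2) bba: ∅
  cell(1,3) baa: ∅
  cell(2,4) aab: {X2,X3}  orig:{}
  cell(3,5) aba: ∅
  cell(4,6) baa: ∅
  cell(5,7) aab: {X2,X3}  orig:{}
  cell(0,3) bbaa: ∅
  cell(1,4) baab: {B}
  cell(2,5) aaba: ∅
  cell(3,6) abaa: ∅
  cell(4,7) baab: {B}
  cell(0,4) bbaab: {S}
  cell(1,5) baaba: ∅
  cell(2,6) aabaa: ∅
  cell(3,7) abaab: ∅
  cell(0,5) bbaaba: ∅
  cell(1,6) baabaa: ∅
  cell(2,7) aabaab: ∅
  cell(0,6) bbaabaa: ∅
  cell(1,7) baabaab: ∅
  cell(0,7) bbaabaab: {S}

S ∈ T[0,7] ⇒ YES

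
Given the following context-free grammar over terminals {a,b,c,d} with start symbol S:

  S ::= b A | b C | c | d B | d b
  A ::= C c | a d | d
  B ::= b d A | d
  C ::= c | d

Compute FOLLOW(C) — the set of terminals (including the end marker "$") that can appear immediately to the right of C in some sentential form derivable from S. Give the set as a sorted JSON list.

Compute FIRST by fixpoint:
iter 1:
  A via A→a d: +{a}
  A via A→d: +{d}
  B via B→b d A: +{b}
  B via B→d: +{d}
  C via C→c: +{c}
  C via C→d: +{d}
  S via S→b A: +{b}
  S via S→c: +{c}
  S via S→d B: +{d}
  FIRST(S)={b,c,d}  FIRST(A)={a,d}  FIRST(B)={b,d}  FIRST(C)={c,d}
iter 2:
  A via A→C c: +{c}
  FIRST(S)={b,c,d}  FIRST(A)={a,c,d}  FIRST(B)={b,d}  FIRST(C)={c,d}
iter 3: — fixpoint
  FIRST(S)={b,c,d}  FIRST(A)={a,c,d}  FIRST(B)={b,d}  FIRST(C)={c,d}

FOLLOW sets:
seed FOLLOW(S) with $
pass 1:
  A→C c: FOLLOW(C) ⊇ FIRST(c) = {c}; new: +{c}
  S→b A: FOLLOW(A) ⊇ FOLLOW(S) ⊇ {$}; new: +{$}
  S→b C: FOLLOW(C) ⊇ FOLLOW(S) ⊇ {$}; new: +{$}
  S→d B: FOLLOW(B) ⊇ FOLLOW(S) ⊇ {$}; new: +{$}
  FOLLOW(S)={$}  FOLLOW(A)={$}  FOLLOW(B)={$}  FOLLOW(C)={$,c}
pass 2: done
  FOLLOW(S)={$}  FOLLOW(A)={$}  FOLLOW(B)={$}  FOLLOW(C)={$,c}

FOLLOW(C) = ["$", "c"]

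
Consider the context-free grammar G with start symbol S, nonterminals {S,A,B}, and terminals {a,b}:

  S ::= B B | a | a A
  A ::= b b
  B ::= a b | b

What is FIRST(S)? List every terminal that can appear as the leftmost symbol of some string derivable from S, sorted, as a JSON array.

Compute FIRST by fixpoint:
pass 1:
  A via A→b b: +{b}
  B via B→a b: +{a}
  B via B→b: +{b}
  S via S→B B: +{a,b}
  S: {a,b}  A: {b}  B: {a,b}
pass 2: — fixpoint
  S: {a,b}  A: {b}  B: {a,b}

FIRST(S) = ["a", "b"]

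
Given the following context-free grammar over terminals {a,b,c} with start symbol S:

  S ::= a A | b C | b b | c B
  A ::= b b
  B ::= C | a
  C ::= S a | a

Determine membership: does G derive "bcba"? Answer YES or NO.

Convert to CNF:
  S -> T0 C | T0 T0 | T1 A | T2 B
  A -> T0 T0
  B -> S T1 | a
  C -> S T1 | a
  T0 -> b
  T1 -> a
  T2 -> c

Fill CYK table bottom-up:
  cell(0,0) b: {T0}  orig:{}
  cell(1,1) c: {T2}  orig:{}
  cell(2,2) b: {T0}  orig:{}
  cell(3,3) a: {B,C,T1}  orig:{B,C}
  cell(0,1) bc: ∅
  cell(1,2) cb: ∅
  cell(2,3) ba: {S}
  cell(0,2) bcb: ∅
  cell(1,3) cba: ∅
  cell(0,3) bcba: ∅

S ∉ T[0,3] ⇒ NO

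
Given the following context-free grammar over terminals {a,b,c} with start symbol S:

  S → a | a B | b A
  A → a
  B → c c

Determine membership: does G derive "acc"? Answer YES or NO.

Convert to CNF:
  S -> T1 B | T2 A | a
  A -> a
  B -> T0 T0
  T0 -> c
  T1 -> a
  T2 -> b

CYK fill:
  cell(0,0) a: {A,S,T1}  orig:{A,S}
  cell(1,1) c: {T0}  orig:{}
  cell(2,2) c: {T0}  orig:{}
  cell(0,1) ac: ∅
  cell(1,2) cc: {B}
  cell(0,2) acc: {S}

S ∈ T[0,2] ⇒ YES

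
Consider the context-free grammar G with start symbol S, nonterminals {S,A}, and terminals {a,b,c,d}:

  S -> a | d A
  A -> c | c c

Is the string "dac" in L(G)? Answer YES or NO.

Convert to CNF:
  S -> T1 A | a
  A -> T0 T0 | c
  T0 -> c
  T1 -> d

CYK table (by increasing span):
  cell(0,0) d: {T1}  orig:{}
  cell(1,1) a: {S}
  cell(2,2) c: {A,T0}  orig:{A}
  cell(0,1) da: ∅
  cell(1,2) ac: ∅
  cell(0,2) dac: ∅

S ∉ T[0,2] ⇒ NO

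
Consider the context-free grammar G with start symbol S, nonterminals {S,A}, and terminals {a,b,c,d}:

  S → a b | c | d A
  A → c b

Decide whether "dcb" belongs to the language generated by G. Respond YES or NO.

CNF form of G:
  S -> T2 T1 | T3 A | c
  A -> T0 T1
  T0 -> c
  T1 -> b
  T2 -> a
  T3 -> d

CYK table (by increasing span):
  cell(0,0) d: {T3}  orig:{}
  cell(1,1) c: {S,T0}  orig:{S}
  cell(2,2) b: {T1}  orig:{}
  cell(0,1) dc: ∅
  cell(1,2) cb: {A}
  cell(0,2) dcb: {S}

S ∈ T[0,2] ⇒ YES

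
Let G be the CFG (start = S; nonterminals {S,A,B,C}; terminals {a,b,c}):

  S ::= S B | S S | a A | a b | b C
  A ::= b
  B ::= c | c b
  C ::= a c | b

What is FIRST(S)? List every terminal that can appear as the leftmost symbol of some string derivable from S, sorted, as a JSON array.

FIRST sets, iterate to fixpoint:
[1]
  A via A→b: +{b}
  B via B→c: +{c}
  C via C→a c: +{a}
  C via C→b: +{b}
  S via S→a A: +{a}
  S via S→b C: +{b}
  S: {a,b}  A: {b}  B: {c}  C: {a,b}
[2] — fixpoint
  S: {a,b}  A: {b}  B: {c}  C: {a,b}

FIRST(S) = ["a", "b"]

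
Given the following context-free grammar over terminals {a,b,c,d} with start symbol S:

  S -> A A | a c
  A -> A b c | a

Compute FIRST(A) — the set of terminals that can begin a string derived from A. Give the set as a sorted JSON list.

FIRST iteration:
pass 1:
  A via A→a: +{a}
  S via S→A A: +{a}
  S: {a}  A: {a}
pass 2: done
  S: {a}  A: {a}

FIRST(A) = ["a"]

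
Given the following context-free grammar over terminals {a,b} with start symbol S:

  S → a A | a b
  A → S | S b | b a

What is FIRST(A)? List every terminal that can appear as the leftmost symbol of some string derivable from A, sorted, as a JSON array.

Compute FIRST by fixpoint:
iter 1:
  A via A→b a: +{b}
  S via S→a A: +{a}
  S: {a}  A: {b}
iter 2:
  A via A→S: +{a}
  S: {a}  A: {a,b}
iter 3: (no change)
  S: {a}  A: {a,b}

FIRST(A) = ["a", "b"]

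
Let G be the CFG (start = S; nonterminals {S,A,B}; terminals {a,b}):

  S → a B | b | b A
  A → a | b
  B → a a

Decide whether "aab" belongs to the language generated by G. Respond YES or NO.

Convert to CNF:
  S -> T0 B | T1 A | b
  A -> a | b
  B -> T0 T0
  T0 -> a
  T1 -> b

CYK fill:
  T[0,0] 'a' = {A,T0}  orig:{A}
  T[1,1] 'a' = {A,T0}  orig:{A}
  T[2,2] 'b' = {A,S,T1}  orig:{A,S}
  T[0,1] 'aa' = {B}
  T[1,2] 'ab' = ∅
  T[0,2] 'aab' = ∅

S ∉ T[0,2] ⇒ NO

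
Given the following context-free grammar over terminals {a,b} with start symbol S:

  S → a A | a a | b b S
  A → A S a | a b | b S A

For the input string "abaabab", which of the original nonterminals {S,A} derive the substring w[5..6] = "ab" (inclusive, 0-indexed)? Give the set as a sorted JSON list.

Convert to CNF:
  S -> T0 A | T0 T0 | T1 X4
  A -> A X2 | T0 T1 | T1 X3
  T0 -> a
  T1 -> b
  X2 -> S T0
  X3 -> S A
  X4 -> T1 S

Fill CYK table bottom-up (cells [i..j] with 5 ≤ i ≤ j ≤ 6 only):
  cell(5,5) a: {T0}  orig:{}
  cell(6,6) b: {T1}  orig:{}
  cell(5,6) ab: {A}

Original NTs in T[5,6] deriving "ab": ["A"]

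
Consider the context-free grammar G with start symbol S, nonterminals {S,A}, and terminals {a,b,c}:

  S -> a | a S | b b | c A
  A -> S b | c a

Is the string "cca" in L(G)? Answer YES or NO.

CNF form of G:
  S -> T0 T0 | T1 A | T2 S | a
  A -> S T0 | T1 T2
  T0 -> b
  T1 -> c
  T2 -> a

Fill CYK table bottom-up:
  cell(0,0) c: {T1}  orig:{}
  cell(1,1) c: {T1}  orig:{}
  cell(2,2) a: {S,T2}  orig:{S}
  cell(0,1) cc: ∅
  cell(1,2) ca: {A}
  cell(0,2) cca: {S}

S ∈ T[0,2] ⇒ YES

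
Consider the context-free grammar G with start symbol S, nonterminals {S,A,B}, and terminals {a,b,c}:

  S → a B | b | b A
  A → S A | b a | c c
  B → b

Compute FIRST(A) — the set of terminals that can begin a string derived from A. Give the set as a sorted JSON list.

FIRST sets, iterate to fixpoint:
iter 1:
  A via A→b a: +{b}
  A via A→c c: +{c}
  B via B→b: +{b}
  S via S→a B: +{a}
  S via S→b: +{b}
  FIRST[S]={a,b}  FIRST[A]={b,c}  FIRST[B]={b}
iter 2:
  A via A→S A: +{a}
  FIRST[S]={a,b}  FIRST[A]={a,b,c}  FIRST[B]={b}
iter 3: (stable)
  FIRST[S]={a,b}  FIRST[A]={a,b,c}  FIRST[B]={b}

FIRST(A) = ["a", "b", "c"]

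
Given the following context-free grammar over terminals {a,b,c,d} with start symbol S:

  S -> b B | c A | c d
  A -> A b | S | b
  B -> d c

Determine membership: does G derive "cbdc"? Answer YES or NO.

Convert to CNF:
  S -> T0 B | T1 A | T1 T2
  A -> A T0 | T0 B | T1 A | T1 T2 | b
  B -> T2 T1
  T0 -> b
  T1 -> c
  T2 -> d

CYK table (by increasing span):
  cell(0,0) c: {T1}  orig:{}
  cell(1,1) b: {A,T0}  orig:{A}
  cell(2,2) d: {T2}  orig:{}
  cell(3,3) c: {T1}  orig:{}
  cell(0,1) cb: {A,S}
  cell(1,2) bd: ∅
  cell(2,3) dc: {B}
  cell(0,2) cbd: ∅
  cell(1,3) bdc: {A,S}
  cell(0,3) cbdc: {A,S}

S ∈ T[0,3] ⇒ YES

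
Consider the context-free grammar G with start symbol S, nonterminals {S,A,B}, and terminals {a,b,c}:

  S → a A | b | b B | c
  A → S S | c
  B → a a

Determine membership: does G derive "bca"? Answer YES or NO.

CNF form of G:
  S -> T0 A | T1 B | b | c
  A -> S S | c
  B -> T0 T0
  T0 -> a
  T1 -> b

Fill CYK table bottom-up:
  cell(0,0) b: {S,T1}  orig:{S}
  cell(1,1) c: {A,S}
  cell(2,2) a: {T0}  orig:{}
  cell(0,1) bc: {A}
  cell(1,2) ca: ∅
  cell(0,2) bca: ∅

S ∉ T[0,2] ⇒ NO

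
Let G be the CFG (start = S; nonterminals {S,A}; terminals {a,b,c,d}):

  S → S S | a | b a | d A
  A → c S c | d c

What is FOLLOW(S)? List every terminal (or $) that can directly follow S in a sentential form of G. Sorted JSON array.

FIRST iteration:
[1]
  A via A→c S c: +{c}
  A via A→d c: +{d}
  S via S→a: +{a}
  S via S→b a: +{b}
  S via S→d A: +{d}
  FIRST[S]={a,b,d}  FIRST[A]={c,d}
[2] — fixpoint
  FIRST[S]={a,b,d}  FIRST[A]={c,d}

FOLLOW sets:
initialize: $ ∈ FOLLOW(S)
[1]
  A→c S c: FOLLOW(S) ⊇ FIRST(c) = {c}; new: +{c}
  S→S S: FOLLOW(S) ⊇ FIRST(S) = {a,b,d}; new: +{a,b,d}
  S→d A: FOLLOW(A) ⊇ FOLLOW(S) ⊇ {$,a,b,c,d}; new: +{$,a,b,c,d}
  S: {$,a,b,c,d}  A: {$,a,b,c,d}
[2] (stable)
  S: {$,a,b,c,d}  A: {$,a,b,c,d}

FOLLOW(S) = ["$", "a", "b", "c", "d"]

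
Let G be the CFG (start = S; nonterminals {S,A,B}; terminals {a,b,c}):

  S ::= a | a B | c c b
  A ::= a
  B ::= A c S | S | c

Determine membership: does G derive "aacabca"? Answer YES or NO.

Convert to CNF:
  S -> T0 X5 | T1 B | a
  A -> a
  B -> A X3 | T0 X4 | T1 B | a | c
  T0 -> c
  T1 -> a
  T2 -> b
  X3 -> T0 S
  X4 -> T0 T2
  X5 -> T0 T2

CYK fill:
  T[0,0] 'a' = {A,B,S,T1}  orig:{A,B,S}
  T[1,1] 'a' = {A,B,S,T1}  orig:{A,B,S}
  T[2,2] 'c' = {B,T0}  orig:{B}
  T[3,3] 'a' = {A,B,S,T1}  orig:{A,B,S}
  T[4,4] 'b' = {T2}  orig:{}
  T[5,5] 'c' = {B,T0}  orig:{B}
  T[6,6] 'a' = {A,B,S,T1}  orig:{A,B,S}
  T[0,1] 'aa' = {B,S}
  T[1,2] 'ac' = {B,S}
  T[2,3] 'ca' = {X3}  orig:{}
  T[3,4] 'ab' = ∅
  T[4,5] 'bc' = ∅
  T[5,6] 'ca' = {X3}  orig:{}
  T[0,2] 'aac' = {B,S}
  T[1,3] 'aca' = {B}
  T[2,4] 'cab' = ∅
  T[3,5] 'abc' = ∅
  T[4,6] 'bca' = ∅
  T[0,3] 'aaca' = {B,S}
  T[1,4] 'acab' = ∅
  T[2,5] 'cabc' = ∅
  T[3,6] 'abca' = ∅
  T[0,4] 'aacab' = ∅
  T[1,5] 'acabc' = ∅
  T[2,6] 'cabca' = ∅
  T[0,5] 'aacabc' = ∅
  T[1,6] 'acabca' = ∅
  T[0,6] 'aacabca' = ∅

S ∉ T[0,6] ⇒ NO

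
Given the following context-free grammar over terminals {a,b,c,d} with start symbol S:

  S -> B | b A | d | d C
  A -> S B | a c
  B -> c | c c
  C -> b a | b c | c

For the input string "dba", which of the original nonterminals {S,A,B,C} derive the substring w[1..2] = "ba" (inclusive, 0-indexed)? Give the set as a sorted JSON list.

CNF form of G:
  S -> T1 T1 | T2 A | T3 C | c | d
  A -> S B | T0 T1
  B -> T1 T1 | c
  C -> T2 T0 | T2 T1 | c
  T0 -> a
  T1 -> c
  T2 -> b
  T3 -> d

CYK table (by increasing span) (cells [i..j] with 1 ≤ i ≤ j ≤ 2 only):
  cell(1,1) b: {T2}  orig:{}
  cell(2,2) a: {T0}  orig:{}
  cell(1,2) ba: {C}

Original NTs in T[1,2] deriving "ba": ["C"]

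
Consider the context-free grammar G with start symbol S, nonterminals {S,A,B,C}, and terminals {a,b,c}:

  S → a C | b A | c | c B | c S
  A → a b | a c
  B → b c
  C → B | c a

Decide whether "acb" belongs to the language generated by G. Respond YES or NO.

CNF form of G:
  S -> T0 C | T1 A | T2 B | T2 S | c
  A -> T0 T1 | T0 T2
  B -> T1 T2
  C -> T1 T2 | T2 T0
  T0 -> a
  T1 -> b
  T2 -> c

CYK table (by increasing span):
  T[0,0] 'a' = {T0}  orig:{}
  T[1,1] 'c' = {S,T2}  orig:{S}
  T[2,2] 'b' = {T1}  orig:{}
  T[0,1] 'ac' = {A}
  T[1,2] 'cb' = ∅
  T[0,2] 'acb' = ∅

S ∉ T[0,2] ⇒ NO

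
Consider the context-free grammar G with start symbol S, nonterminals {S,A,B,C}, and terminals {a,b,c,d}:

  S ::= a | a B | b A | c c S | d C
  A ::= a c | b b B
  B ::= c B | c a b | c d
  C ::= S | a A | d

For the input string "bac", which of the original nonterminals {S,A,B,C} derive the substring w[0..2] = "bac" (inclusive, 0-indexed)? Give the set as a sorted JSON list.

Convert to CNF:
  S -> T0 B | T1 X7 | T2 A | T3 C | a
  A -> T0 T1 | T2 X4
  B -> T1 B | T1 T3 | T1 X5
  C -> T0 A | T0 B | T1 X6 | T2 A | T3 C | a | d
  T0 -> a
  T1 -> c
  T2 -> b
  T3 -> d
  X4 -> T2 B
  X5 -> T0 T2
  X6 -> T1 S
  X7 -> T1 S

Fill CYK table bottom-up (cells [i..j] with 0 ≤ i ≤ j ≤ 2 only):
  [0..0]={T2}  "b"  orig:{}
  [1..1]={C,S,T0}  "a"  orig:{C,S}
  [2..2]={T1}  "c"  orig:{}
  [0..1]=∅  "ba"
  [1..2]={A}  "ac"
  [0..2]={C,S}  "bac"

Original NTs in T[0,2] deriving "bac": ["C", "S"]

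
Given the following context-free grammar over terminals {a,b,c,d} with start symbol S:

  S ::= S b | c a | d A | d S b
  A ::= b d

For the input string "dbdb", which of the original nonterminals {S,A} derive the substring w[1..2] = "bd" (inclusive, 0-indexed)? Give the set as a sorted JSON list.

Convert to CNF:
  S -> S T0 | T1 A | T1 X4 | T2 T3
  A -> T0 T1
  T0 -> b
  T1 -> d
  T2 -> c
  T3 -> a
  X4 -> S T0

CYK fill (cells [i..j] with 1 ≤ i ≤ j ≤ 2 only):
  [1..1]={T0}  "b"  orig:{}
  [2..2]={T1}  "d"  orig:{}
  [1..2]={A}  "bd"

Original NTs in T[1,2] deriving "bd": ["A"]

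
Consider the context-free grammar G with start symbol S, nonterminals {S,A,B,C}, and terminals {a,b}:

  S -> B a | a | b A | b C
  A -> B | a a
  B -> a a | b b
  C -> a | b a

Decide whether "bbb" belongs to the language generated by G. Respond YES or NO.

Convert to CNF:
  S -> B T0 | T1 A | T1 C | a
  A -> T0 T0 | T1 T1
  B -> T0 T0 | T1 T1
  C -> T1 T0 | a
  T0 -> a
  T1 -> b

Fill CYK table bottom-up:
  [0..0]={T1}  "b"  orig:{}
  [1..1]={T1}  "b"  orig:{}
  [2..2]={T1}  "b"  orig:{}
  [0..1]={A,B}  "bb"
  [1..2]={A,B}  "bb"
  [0..2]={S}  "bbb"

S ∈ T[0,2] ⇒ YES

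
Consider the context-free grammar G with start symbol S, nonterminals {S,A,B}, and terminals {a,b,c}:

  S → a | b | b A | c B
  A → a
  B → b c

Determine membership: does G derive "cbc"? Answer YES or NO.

CNF form of G:
  S -> T0 A | T1 B | a | b
  A -> a
  B -> T0 T1
  T0 -> b
  T1 -> c

Fill CYK table bottom-up:
  [0..0]={T1}  "c"  orig:{}
  [1..1]={S,T0}  "b"  orig:{S}
  [2..2]={T1}  "c"  orig:{}
  [0..1]=∅  "cb"
  [1..2]={B}  "bc"
  [0..2]={S}  "cbc"

S ∈ T[0,2] ⇒ YES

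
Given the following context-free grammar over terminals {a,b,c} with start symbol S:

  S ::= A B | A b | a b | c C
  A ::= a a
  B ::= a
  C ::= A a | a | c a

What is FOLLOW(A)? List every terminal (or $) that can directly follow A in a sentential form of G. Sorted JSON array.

FIRST iteration:
iter 1:
  A via A→a a: +{a}
  B via B→a: +{a}
  C via C→A a: +{a}
  C via C→c a: +{c}
  S via S→A B: +{a}
  S via S→c C: +{c}
  S: {a,c}  A: {a}  B: {a}  C: {a,c}
iter 2: — fixpoint
  S: {a,c}  A: {a}  B: {a}  C: {a,c}

FOLLOW iteration:
initialize: $ ∈ FOLLOW(S)
[1]
  C→A a: FOLLOW(A) ⊇ FIRST(a) = {a}; new: +{a}
  S→A B: FOLLOW(B) ⊇ FOLLOW(S) ⊇ {$}; new: +{$}
  S→A b: FOLLOW(A) ⊇ FIRST(b) = {b}; new: +{b}
  S→c C: FOLLOW(C) ⊇ FOLLOW(S) ⊇ {$}; new: +{$}
  FOLLOW(S)={$}  FOLLOW(A)={a,b}  FOLLOW(B)={$}  FOLLOW(C)={$}
[2] done
  FOLLOW(S)={$}  FOLLOW(A)={a,b}  FOLLOW(B)={$}  FOLLOW(C)={$}

FOLLOW(A) = ["a", "b"]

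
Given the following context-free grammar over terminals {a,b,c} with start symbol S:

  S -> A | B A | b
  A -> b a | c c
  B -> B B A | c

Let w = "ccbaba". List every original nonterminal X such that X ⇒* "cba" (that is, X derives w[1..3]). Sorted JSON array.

Convert to CNF:
  S -> B A | T0 T1 | T2 T2 | b
  A -> T0 T1 | T2 T2
  B -> B X3 | c
  T0 -> b
  T1 -> a
  T2 -> c
  X3 -> B A

Fill CYK table bottom-up, restricted to cells inside w[1..3]:
  T[1,1] 'c' = {B,T2}  orig:{B}
  T[2,2] 'b' = {S,T0}  orig:{S}
  T[3,3] 'a' = {T1}  orig:{}
  T[1,2] 'cb' = ∅
  T[2,3] 'ba' = {A,S}
  T[1,3] 'cba' = {S,X3}  orig:{S}

Original NTs in T[1,3] deriving "cba": ["S"]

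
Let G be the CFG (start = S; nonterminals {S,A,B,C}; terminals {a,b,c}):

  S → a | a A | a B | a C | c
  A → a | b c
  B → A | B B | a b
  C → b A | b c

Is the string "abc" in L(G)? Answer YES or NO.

CNF form of G:
  S -> T2 A | T2 B | T2 C | a | c
  A -> T0 T1 | a
  B -> B B | T0 T1 | T2 T0 | a
  C -> T0 A | T0 T1
  T0 -> b
  T1 -> c
  T2 -> a

Fill CYK table bottom-up:
  [0..0]={A,B,S,T2}  "a"  orig:{A,B,S}
  [1..1]={T0}  "b"  orig:{}
  [2..2]={S,T1}  "c"  orig:{S}
  [0..1]={B}  "ab"
  [1..2]={A,B,C}  "bc"
  [0..2]={B,S}  "abc"

S ∈ T[0,2] ⇒ YES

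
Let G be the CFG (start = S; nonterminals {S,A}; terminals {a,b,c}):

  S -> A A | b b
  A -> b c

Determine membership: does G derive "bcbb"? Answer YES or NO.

Convert to CNF:
  S -> A A | T0 T0
  A -> T0 T1
  T0 -> b
  T1 -> c

CYK fill:
  [0..0]={T0}  "b"  orig:{}
  [1..1]={T1}  "c"  orig:{}
  [2..2]={T0}  "b"  orig:{}
  [3..3]={T0}  "b"  orig:{}
  [0..1]={A}  "bc"
  [1..2]=∅  "cb"
  [2..3]={S}  "bb"
  [0..2]=∅  "bcb"
  [1..3]=∅  "cbb"
  [0..3]=∅  "bcbb"

S ∉ T[0,3] ⇒ NO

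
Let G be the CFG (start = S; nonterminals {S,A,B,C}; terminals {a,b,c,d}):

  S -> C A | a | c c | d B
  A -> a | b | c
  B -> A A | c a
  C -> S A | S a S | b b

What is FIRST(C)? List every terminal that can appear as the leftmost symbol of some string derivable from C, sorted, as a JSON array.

FIRST sets, iterate to fixpoint:
[1]
  A via A→a: +{a}
  A via A→b: +{b}
  A via A→c: +{c}
  B via B→A A: +{a,b,c}
  C via C→b b: +{b}
  S via S→C A: +{b}
  S via S→a: +{a}
  S via S→c c: +{c}
  S via S→d B: +{d}
  FIRST[S]={a,b,c,d}  FIRST[A]={a,b,c}  FIRST[B]={a,b,c}  FIRST[C]={b}
[2]
  C via C→S A: +{a,c,d}
  FIRST[S]={a,b,c,d}  FIRST[A]={a,b,c}  FIRST[B]={a,b,c}  FIRST[C]={a,b,c,d}
[3] (no change)
  FIRST[S]={a,b,c,d}  FIRST[A]={a,b,c}  FIRST[B]={a,b,c}  FIRST[C]={a,b,c,d}

FIRST(C) = ["a", "b", "c", "d"]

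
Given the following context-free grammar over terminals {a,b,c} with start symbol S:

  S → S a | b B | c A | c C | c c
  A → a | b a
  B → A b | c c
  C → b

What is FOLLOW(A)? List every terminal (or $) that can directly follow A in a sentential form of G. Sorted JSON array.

Compute FIRST by fixpoint:
[1]
  A via A→a: +{a}
  A via A→b a: +{b}
  B via B→A b: +{a,b}
  B via B→c c: +{c}
  C via C→b: +{b}
  S via S→b B: +{b}
  S via S→c A: +{c}
  S: {b,c}  A: {a,b}  B: {a,b,c}  C: {b}
[2] done
  S: {b,c}  A: {a,b}  B: {a,b,c}  C: {b}

FOLLOW iteration:
initialize: $ ∈ FOLLOW(S)
iter 1:
  B→A b: FOLLOW(A) ⊇ FIRST(b) = {b}; new: +{b}
  S→S a: FOLLOW(S) ⊇ FIRST(a) = {a}; new: +{a}
  S→b B: FOLLOW(B) ⊇ FOLLOW(S) ⊇ {$,a}; new: +{$,a}
  S→c A: FOLLOW(A) ⊇ FOLLOW(S) ⊇ {$,a}; new: +{$,a}
  S→c C: FOLLOW(C) ⊇ FOLLOW(S) ⊇ {$,a}; new: +{$,a}
  FOLLOW(S)={$,a}  FOLLOW(A)={$,a,b}  FOLLOW(B)={$,a}  FOLLOW(C)={$,a}
iter 2: — fixpoint
  FOLLOW(S)={$,a}  FOLLOW(A)={$,a,b}  FOLLOW(B)={$,a}  FOLLOW(C)={$,a}

FOLLOW(A) = ["$", "a", "b"]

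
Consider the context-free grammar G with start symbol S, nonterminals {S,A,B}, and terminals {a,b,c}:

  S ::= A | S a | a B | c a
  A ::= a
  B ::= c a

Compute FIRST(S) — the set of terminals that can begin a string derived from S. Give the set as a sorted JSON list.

Compute FIRST by fixpoint:
pass 1:
  A via A→a: +{a}
  B via B→c a: +{c}
  S via S→A: +{a}
  S via S→c a: +{c}
  FIRST(S)={a,c}  FIRST(A)={a}  FIRST(B)={c}
pass 2: (stable)
  FIRST(S)={a,c}  FIRST(A)={a}  FIRST(B)={c}

FIRST(S) = ["a", "c"]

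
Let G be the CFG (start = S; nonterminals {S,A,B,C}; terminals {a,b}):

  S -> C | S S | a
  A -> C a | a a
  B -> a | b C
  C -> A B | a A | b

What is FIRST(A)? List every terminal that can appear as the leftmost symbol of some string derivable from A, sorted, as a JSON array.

FIRST sets, iterate to fixpoint:
iter 1:
  A via A→a a: +{a}
  B via B→a: +{a}
  B via B→b C: +{b}
  C via C→A B: +{a}
  C via C→b: +{b}
  S via S→C: +{a,b}
  FIRST[S]={a,b}  FIRST[A]={a}  FIRST[B]={a,b}  FIRST[C]={a,b}
iter 2:
  A via A→C a: +{b}
  FIRST[S]={a,b}  FIRST[A]={a,b}  FIRST[B]={a,b}  FIRST[C]={a,b}
iter 3: done
  FIRST[S]={a,b}  FIRST[A]={a,b}  FIRST[B]={a,b}  FIRST[C]={a,b}

FIRST(A) = ["a", "b"]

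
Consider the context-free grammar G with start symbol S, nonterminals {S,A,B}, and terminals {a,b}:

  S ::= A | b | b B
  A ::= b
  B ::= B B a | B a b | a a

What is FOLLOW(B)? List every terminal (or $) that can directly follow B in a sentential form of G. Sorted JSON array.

Compute FIRST by fixpoint:
round 1:
  A via A→b: +{b}
  B via B→a a: +{a}
  S via S→A: +{b}
  S: {b}  A: {b}  B: {a}
round 2: (stable)
  S: {b}  A: {b}  B: {a}

FOLLOW iteration:
initialize: $ ∈ FOLLOW(S)
[1]
  B→B B a: FOLLOW(B) ⊇ FIRST(B) = {a}; new: +{a}
  S→A: FOLLOW(A) ⊇ FOLLOW(S) ⊇ {$}; new: +{$}
  S→b B: FOLLOW(B) ⊇ FOLLOW(S) ⊇ {$}; new: +{$}
  FOLLOW(S)={$}  FOLLOW(A)={$}  FOLLOW(B)={$,a}
[2] — fixpoint
  FOLLOW(S)={$}  FOLLOW(A)={$}  FOLLOW(B)={$,a}

FOLLOW(B) = ["$", "a"]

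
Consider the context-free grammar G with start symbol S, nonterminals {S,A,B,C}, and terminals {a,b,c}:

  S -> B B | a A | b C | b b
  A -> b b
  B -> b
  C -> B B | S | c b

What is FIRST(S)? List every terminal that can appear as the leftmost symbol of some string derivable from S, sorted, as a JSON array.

Compute FIRST by fixpoint:
[1]
  A via A→b b: +{b}
  B via B→b: +{b}
  C via C→B B: +{b}
  C via C→c b: +{c}
  S via S→B B: +{b}
  S via S→a A: +{a}
  FIRST(S)={a,b}  FIRST(A)={b}  FIRST(B)={b}  FIRST(C)={b,c}
[2]
  C via C→S: +{a}
  FIRST(S)={a,b}  FIRST(A)={b}  FIRST(B)={b}  FIRST(C)={a,b,c}
[3] done
  FIRST(S)={a,b}  FIRST(A)={b}  FIRST(B)={b}  FIRST(C)={a,b,c}

FIRST(S) = ["a", "b"]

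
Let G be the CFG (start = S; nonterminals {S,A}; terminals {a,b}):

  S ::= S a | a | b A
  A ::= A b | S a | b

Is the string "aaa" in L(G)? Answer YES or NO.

Convert to CNF:
  S -> S T1 | T0 A | a
  A -> A T0 | S T1 | b
  T0 -> b
  T1 -> a

CYK fill:
  cell(0,0) a: {S,T1}  orig:{S}
  cell(1,1) a: {S,T1}  orig:{S}
  cell(2,2) a: {S,T1}  orig:{S}
  cell(0,1) aa: {A,S}
  cell(1,2) aa: {A,S}
  cell(0,2) aaa: {A,S}

S ∈ T[0,2] ⇒ YES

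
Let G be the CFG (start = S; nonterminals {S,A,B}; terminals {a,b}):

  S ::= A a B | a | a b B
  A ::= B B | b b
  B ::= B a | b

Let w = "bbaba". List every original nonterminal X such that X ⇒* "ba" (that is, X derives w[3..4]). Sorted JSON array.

Convert to CNF:
  S -> A X2 | T1 X3 | a
  A -> B B | T0 T0
  B -> B T1 | b
  T0 -> b
  T1 -> a
  X2 -> T1 B
  X3 -> T0 B

Fill CYK table bottom-up (cells [i..j] with 3 ≤ i ≤ j ≤ 4 only):
  [3..3]={B,T0}  "b"  orig:{B}
  [4..4]={S,T1}  "a"  orig:{S}
  [3..4]={B}  "ba"

Original NTs in T[3,4] deriving "ba": ["B"]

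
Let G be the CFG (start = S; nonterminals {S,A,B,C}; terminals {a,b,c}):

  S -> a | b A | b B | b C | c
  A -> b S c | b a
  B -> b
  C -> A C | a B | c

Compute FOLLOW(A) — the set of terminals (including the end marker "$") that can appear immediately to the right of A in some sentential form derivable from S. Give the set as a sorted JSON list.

Compute FIRST by fixpoint:
round 1:
  A via A→b S c: +{b}
  B via B→b: +{b}
  C via C→A C: +{b}
  C via C→a B: +{a}
  C via C→c: +{c}
  S via S→a: +{a}
  S via S→b A: +{b}
  S via S→c: +{c}
  FIRST[S]={a,b,c}  FIRST[A]={b}  FIRST[B]={b}  FIRST[C]={a,b,c}
round 2: — fixpoint
  FIRST[S]={a,b,c}  FIRST[A]={b}  FIRST[B]={b}  FIRST[C]={a,b,c}

FOLLOW iteration:
seed FOLLOW(S) with $
iter 1:
  A→b S c: FOLLOW(S) ⊇ FIRST(c) = {c}; new: +{c}
  C→A C: FOLLOW(A) ⊇ FIRST(C) = {a,b,c}; new: +{a,b,c}
  S→b A: FOLLOW(A) ⊇ FOLLOW(S) ⊇ {$,c}; new: +{$}
  S→b B: FOLLOW(B) ⊇ FOLLOW(S) ⊇ {$,c}; new: +{$,c}
  S→b C: FOLLOW(C) ⊇ FOLLOW(S) ⊇ {$,c}; new: +{$,c}
  FOLLOW[S]={$,c}  FOLLOW[A]={$,a,b,c}  FOLLOW[B]={$,c}  FOLLOW[C]={$,c}
iter 2: (stable)
  FOLLOW[S]={$,c}  FOLLOW[A]={$,a,b,c}  FOLLOW[B]={$,c}  FOLLOW[C]={$,c}

FOLLOW(A) = ["$", "a", "b", "c"]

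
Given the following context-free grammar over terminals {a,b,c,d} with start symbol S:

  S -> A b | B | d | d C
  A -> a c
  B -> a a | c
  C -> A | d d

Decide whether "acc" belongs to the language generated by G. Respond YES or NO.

CNF form of G:
  S -> A T3 | T0 T0 | T2 C | c | d
  A -> T0 T1
  B -> T0 T0 | c
  C -> T0 T1 | T2 T2
  T0 -> a
  T1 -> c
  T2 -> d
  T3 -> b

Fill CYK table bottom-up:
  [0..0]={T0}  "a"  orig:{}
  [1..1]={B,S,T1}  "c"  orig:{B,S}
  [2..2]={B,S,T1}  "c"  orig:{B,S}
  [0..1]={A,C}  "ac"
  [1..2]=∅  "cc"
  [0..2]=∅  "acc"

S ∉ T[0,2] ⇒ NO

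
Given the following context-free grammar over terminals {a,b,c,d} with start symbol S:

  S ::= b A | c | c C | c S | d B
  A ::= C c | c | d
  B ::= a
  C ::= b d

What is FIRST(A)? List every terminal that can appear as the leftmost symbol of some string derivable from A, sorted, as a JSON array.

FIRST iteration:
pass 1:
  A via A→c: +{c}
  A via A→d: +{d}
  B via B→a: +{a}
  C via C→b d: +{b}
  S via S→b A: +{b}
  S via S→c: +{c}
  S via S→d B: +{d}
  FIRST[S]={b,c,d}  FIRST[A]={c,d}  FIRST[B]={a}  FIRST[C]={b}
pass 2:
  A via A→C c: +{b}
  FIRST[S]={b,c,d}  FIRST[A]={b,c,d}  FIRST[B]={a}  FIRST[C]={b}
pass 3: (no change)
  FIRST[S]={b,c,d}  FIRST[A]={b,c,d}  FIRST[B]={a}  FIRST[C]={b}

FIRST(A) = ["b", "c", "d"]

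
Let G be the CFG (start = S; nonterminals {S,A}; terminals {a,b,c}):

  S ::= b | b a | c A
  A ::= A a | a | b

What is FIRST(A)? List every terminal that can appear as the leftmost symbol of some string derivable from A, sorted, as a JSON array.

FIRST sets, iterate to fixpoint:
[1]
  A via A→a: +{a}
  A via A→b: +{b}
  S via S→b: +{b}
  S via S→c A: +{c}
  FIRST(S)={b,c}  FIRST(A)={a,b}
[2] done
  FIRST(S)={b,c}  FIRST(A)={a,b}

FIRST(A) = ["a", "b"]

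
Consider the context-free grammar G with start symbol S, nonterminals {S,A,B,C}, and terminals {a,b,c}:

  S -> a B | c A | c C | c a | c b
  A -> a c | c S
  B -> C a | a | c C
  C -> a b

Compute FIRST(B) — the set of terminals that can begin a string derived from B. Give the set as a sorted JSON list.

FIRST iteration:
round 1:
  A via A→a c: +{a}
  A via A→c S: +{c}
  B via B→a: +{a}
  B via B→c C: +{c}
  C via C→a b: +{a}
  S via S→a B: +{a}
  S via S→c A: +{c}
  FIRST(S)={a,c}  FIRST(A)={a,c}  FIRST(B)={a,c}  FIRST(C)={a}
round 2: — fixpoint
  FIRST(S)={a,c}  FIRST(A)={a,c}  FIRST(B)={a,c}  FIRST(C)={a}

FIRST(B) = ["a", "c"]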